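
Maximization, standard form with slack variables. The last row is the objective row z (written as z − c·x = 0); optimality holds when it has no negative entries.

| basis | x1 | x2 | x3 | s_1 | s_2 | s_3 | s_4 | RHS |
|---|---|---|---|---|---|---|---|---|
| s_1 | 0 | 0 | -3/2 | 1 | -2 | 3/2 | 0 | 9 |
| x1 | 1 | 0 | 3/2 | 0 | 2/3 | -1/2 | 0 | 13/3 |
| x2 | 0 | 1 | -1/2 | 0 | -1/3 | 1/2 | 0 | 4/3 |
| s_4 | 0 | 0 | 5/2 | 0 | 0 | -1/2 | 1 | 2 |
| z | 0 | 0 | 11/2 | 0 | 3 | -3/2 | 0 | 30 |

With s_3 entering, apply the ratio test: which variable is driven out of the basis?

Column s_3 entries and ratios — s_1: 9/(3/2) = 6; x1: -1/2 ≤ 0, skip; x2: (4/3)/(1/2) = 8/3; s_4: -1/2 ≤ 0, skip.
Smallest ratio is 8/3 in the row of x2, so x2 leaves.

x2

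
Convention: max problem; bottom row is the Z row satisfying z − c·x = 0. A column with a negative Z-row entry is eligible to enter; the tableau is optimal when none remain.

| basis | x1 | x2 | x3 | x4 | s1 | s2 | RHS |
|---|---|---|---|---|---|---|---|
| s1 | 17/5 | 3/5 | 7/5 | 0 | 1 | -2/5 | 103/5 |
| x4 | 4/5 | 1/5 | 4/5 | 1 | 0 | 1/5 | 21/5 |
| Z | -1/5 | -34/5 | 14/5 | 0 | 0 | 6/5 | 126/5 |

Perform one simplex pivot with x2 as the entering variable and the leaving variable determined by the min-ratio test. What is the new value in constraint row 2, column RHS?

Ratio test on column x2 — row 1: (103/5)/(3/5) = 103/3; row 2: (21/5)/(1/5) = 21. Minimum is 21 at row 2 (x4 leaves); pivot element 1/5.
Divide row 2 by 1/5; eliminate column x2 from the other rows.
In the new row 2, the RHS entry is the old entry divided by the pivot: (21/5)/(1/5) = 21.

21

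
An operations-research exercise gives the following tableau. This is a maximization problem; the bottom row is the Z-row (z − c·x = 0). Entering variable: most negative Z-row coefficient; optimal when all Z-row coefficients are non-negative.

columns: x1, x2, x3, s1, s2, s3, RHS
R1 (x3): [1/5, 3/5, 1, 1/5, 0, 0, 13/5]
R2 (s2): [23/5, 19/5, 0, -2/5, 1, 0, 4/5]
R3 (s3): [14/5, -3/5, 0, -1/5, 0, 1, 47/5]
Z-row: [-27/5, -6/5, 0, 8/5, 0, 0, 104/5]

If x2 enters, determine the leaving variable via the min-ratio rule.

s2

Column x2 entries and ratios — x3: (13/5)/(3/5) = 13/3; s2: (4/5)/(19/5) = 4/19; s3: -3/5 ≤ 0, skip.
Smallest ratio is 4/19 in the row of s2, so s2 leaves.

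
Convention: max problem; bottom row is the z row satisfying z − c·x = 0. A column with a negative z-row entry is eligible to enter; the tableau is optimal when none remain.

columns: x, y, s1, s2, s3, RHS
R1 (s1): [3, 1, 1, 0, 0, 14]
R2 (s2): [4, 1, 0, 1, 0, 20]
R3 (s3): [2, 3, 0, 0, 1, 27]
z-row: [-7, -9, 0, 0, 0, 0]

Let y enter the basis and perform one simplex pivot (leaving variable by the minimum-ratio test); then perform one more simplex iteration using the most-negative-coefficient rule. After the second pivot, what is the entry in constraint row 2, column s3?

1/7

Ratio test on column y — row 1: 14/1 = 14; row 2: 20/1 = 20; row 3: 27/3 = 9. Minimum is 9 at row 3 (s3 leaves); pivot element 3.
Divide row 3 by 3; eliminate column y from the other rows.
Second iteration: most negative z-row entry is -1 in column x, so x enters.
Ratio test on column x — row 1: 5/(7/3) = 15/7; row 2: 11/(10/3) = 33/10; row 3: 9/(2/3) = 27/2. Minimum is 15/7 at row 1 (s1 leaves); pivot element 7/3.
Divide row 1 by 7/3; eliminate column x from the other rows.
After both pivots, the entry at constraint row 2, column s3 is 1/7.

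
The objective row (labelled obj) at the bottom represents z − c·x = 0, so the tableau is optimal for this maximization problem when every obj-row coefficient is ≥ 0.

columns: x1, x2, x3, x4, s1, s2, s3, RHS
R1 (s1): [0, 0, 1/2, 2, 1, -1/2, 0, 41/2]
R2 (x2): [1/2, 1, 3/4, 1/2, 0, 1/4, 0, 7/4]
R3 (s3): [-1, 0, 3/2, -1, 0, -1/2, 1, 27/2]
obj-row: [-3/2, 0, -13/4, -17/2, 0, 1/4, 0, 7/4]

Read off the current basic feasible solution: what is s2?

0

s2 is not in the basis, so in the current basic feasible solution s2 = 0.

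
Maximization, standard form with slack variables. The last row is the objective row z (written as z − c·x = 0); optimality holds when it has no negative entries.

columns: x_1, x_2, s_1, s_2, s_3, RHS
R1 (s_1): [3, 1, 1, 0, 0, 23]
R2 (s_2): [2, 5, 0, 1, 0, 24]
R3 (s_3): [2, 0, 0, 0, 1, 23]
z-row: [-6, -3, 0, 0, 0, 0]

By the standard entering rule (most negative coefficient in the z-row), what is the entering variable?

x_1

Negative z-row entries: x_1: -6, x_2: -3.
The most negative is -6 in column x_1, so x_1 enters.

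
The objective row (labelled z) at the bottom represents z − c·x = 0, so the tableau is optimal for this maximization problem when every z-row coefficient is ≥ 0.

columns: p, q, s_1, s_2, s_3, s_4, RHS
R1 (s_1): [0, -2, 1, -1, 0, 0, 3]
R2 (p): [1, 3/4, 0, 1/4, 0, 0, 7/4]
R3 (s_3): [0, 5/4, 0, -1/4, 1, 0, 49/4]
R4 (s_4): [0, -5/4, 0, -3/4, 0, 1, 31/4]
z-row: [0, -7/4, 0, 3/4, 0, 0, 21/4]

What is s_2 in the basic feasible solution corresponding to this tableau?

s_2 is not in the basis, so in the current basic feasible solution s_2 = 0.

0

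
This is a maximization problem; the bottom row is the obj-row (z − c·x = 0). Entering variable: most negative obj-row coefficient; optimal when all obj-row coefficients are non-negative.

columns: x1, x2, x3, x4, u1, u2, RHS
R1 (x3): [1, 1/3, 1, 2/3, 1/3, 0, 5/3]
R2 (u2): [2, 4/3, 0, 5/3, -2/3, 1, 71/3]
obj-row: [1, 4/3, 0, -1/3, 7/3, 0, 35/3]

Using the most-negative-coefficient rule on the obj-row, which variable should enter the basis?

x4

Negative obj-row entries: x4: -1/3.
The most negative is -1/3 in column x4, so x4 enters.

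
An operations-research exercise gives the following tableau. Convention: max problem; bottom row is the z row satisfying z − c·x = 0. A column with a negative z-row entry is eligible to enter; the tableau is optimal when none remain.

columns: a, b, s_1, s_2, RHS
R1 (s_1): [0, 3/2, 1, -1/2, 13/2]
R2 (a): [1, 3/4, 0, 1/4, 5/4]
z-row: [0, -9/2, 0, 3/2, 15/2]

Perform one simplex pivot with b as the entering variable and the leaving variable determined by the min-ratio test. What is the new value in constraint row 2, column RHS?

5/3

Ratio test on column b — row 1: (13/2)/(3/2) = 13/3; row 2: (5/4)/(3/4) = 5/3. Minimum is 5/3 at row 2 (a leaves); pivot element 3/4.
Divide row 2 by 3/4; eliminate column b from the other rows.
In the new row 2, the RHS entry is the old entry divided by the pivot: (5/4)/(3/4) = 5/3.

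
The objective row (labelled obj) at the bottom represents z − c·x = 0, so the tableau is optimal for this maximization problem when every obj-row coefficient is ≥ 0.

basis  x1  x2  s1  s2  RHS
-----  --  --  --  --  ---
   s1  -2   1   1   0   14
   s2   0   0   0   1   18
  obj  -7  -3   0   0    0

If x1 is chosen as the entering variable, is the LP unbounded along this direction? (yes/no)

yes

Every constraint-row entry in column x1 is ≤ 0, so increasing x1 is unbounded.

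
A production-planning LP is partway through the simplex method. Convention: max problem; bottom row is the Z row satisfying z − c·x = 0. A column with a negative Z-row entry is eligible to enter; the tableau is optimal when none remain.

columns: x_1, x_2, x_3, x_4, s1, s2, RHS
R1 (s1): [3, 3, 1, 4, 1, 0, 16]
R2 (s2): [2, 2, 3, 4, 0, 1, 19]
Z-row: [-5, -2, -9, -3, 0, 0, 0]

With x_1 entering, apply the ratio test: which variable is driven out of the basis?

s1

Column x_1 entries and ratios — s1: 16/3 = 16/3; s2: 19/2 = 19/2.
Smallest ratio is 16/3 in the row of s1, so s1 leaves.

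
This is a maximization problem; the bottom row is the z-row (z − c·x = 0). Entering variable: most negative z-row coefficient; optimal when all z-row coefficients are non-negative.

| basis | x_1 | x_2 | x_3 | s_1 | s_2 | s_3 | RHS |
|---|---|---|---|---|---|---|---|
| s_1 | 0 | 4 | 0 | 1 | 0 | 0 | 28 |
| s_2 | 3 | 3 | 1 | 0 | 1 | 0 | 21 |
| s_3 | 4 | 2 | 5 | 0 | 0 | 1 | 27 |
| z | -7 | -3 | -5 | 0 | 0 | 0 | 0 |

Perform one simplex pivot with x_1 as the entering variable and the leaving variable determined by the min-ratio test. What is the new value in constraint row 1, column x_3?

0

Ratio test on column x_1 — row 1: entry 0 ≤ 0; row 2: 21/3 = 7; row 3: 27/4 = 27/4. Minimum is 27/4 at row 3 (s_3 leaves); pivot element 4.
Divide row 3 by 4; eliminate column x_1 from the other rows.
Row 1 update in column x_3: 0 − 0·(5/4) = 0.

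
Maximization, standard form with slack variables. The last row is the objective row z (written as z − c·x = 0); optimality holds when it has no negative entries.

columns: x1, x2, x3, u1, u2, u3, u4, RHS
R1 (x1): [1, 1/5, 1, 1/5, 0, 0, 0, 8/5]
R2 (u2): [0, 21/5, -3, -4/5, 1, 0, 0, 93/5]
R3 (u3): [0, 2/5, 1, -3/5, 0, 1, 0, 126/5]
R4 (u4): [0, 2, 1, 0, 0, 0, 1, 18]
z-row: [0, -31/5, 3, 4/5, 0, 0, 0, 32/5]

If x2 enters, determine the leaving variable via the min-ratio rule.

u2

Column x2 entries and ratios — x1: (8/5)/(1/5) = 8; u2: (93/5)/(21/5) = 31/7; u3: (126/5)/(2/5) = 63; u4: 18/2 = 9.
Smallest ratio is 31/7 in the row of u2, so u2 leaves.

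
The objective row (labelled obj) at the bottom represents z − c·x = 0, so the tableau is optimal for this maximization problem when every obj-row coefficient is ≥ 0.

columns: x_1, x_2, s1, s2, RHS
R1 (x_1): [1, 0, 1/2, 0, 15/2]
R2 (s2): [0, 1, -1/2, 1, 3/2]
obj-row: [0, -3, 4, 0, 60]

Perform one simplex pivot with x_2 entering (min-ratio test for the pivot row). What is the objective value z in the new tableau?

Ratio test on column x_2 — row 1: entry 0 ≤ 0; row 2: (3/2)/1 = 3/2. Minimum is 3/2 at row 2 (s2 leaves); pivot element 1.
Pivot on row 2; the obj-row RHS becomes 60 − (-3)·(3/2) = 129/2.

129/2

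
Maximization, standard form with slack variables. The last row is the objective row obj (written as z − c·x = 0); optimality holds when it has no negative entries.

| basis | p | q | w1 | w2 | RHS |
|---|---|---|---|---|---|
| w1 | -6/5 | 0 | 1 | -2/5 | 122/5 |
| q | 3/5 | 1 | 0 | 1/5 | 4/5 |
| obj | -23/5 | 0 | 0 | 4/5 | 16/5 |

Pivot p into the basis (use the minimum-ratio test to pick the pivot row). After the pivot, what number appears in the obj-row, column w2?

Ratio test on column p — row 1: entry -6/5 ≤ 0; row 2: (4/5)/(3/5) = 4/3. Minimum is 4/3 at row 2 (q leaves); pivot element 3/5.
Divide row 2 by 3/5; eliminate column p from the other rows.
obj-row update in column w2: 4/5 − (-23/5)·(1/3) = 7/3.

7/3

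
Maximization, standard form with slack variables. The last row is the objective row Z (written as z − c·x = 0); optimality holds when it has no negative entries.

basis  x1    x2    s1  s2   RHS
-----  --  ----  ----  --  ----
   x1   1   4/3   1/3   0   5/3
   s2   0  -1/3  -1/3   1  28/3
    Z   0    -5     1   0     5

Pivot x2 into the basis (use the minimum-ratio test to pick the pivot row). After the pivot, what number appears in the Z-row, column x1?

Ratio test on column x2 — row 1: (5/3)/(4/3) = 5/4; row 2: entry -1/3 ≤ 0. Minimum is 5/4 at row 1 (x1 leaves); pivot element 4/3.
Divide row 1 by 4/3; eliminate column x2 from the other rows.
Z-row update in column x1: 0 − (-5)·(3/4) = 15/4.

15/4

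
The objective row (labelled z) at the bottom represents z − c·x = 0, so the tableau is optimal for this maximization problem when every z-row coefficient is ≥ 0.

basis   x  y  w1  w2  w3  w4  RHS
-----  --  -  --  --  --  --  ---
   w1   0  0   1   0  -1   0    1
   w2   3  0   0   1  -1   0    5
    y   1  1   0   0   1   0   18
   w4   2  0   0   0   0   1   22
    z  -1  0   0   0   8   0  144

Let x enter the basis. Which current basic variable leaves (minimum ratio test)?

w2

Column x entries and ratios — w1: 0 ≤ 0, skip; w2: 5/3 = 5/3; y: 18/1 = 18; w4: 22/2 = 11.
Smallest ratio is 5/3 in the row of w2, so w2 leaves.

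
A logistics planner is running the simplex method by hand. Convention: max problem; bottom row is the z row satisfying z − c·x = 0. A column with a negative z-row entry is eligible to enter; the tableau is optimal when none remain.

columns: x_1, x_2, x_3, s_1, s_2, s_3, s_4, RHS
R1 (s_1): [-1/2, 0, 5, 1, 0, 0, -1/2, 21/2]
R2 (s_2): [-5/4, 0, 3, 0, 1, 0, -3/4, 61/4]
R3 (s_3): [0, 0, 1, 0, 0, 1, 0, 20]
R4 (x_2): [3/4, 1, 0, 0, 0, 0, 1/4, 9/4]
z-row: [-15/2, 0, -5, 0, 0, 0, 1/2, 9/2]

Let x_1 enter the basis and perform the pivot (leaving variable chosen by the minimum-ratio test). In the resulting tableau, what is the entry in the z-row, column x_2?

Ratio test on column x_1 — row 1: entry -1/2 ≤ 0; row 2: entry -5/4 ≤ 0; row 3: entry 0 ≤ 0; row 4: (9/4)/(3/4) = 3. Minimum is 3 at row 4 (x_2 leaves); pivot element 3/4.
Divide row 4 by 3/4; eliminate column x_1 from the other rows.
z-row update in column x_2: 0 − (-15/2)·(4/3) = 10.

10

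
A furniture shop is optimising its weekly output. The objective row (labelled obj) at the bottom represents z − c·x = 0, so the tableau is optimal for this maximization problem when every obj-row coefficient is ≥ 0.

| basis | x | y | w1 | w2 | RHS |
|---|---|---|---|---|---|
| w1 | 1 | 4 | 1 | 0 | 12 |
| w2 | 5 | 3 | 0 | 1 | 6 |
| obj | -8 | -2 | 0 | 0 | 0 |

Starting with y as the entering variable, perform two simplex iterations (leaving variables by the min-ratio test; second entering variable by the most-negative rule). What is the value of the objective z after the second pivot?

48/5

Ratio test on column y — row 1: 12/4 = 3; row 2: 6/3 = 2. Minimum is 2 at row 2 (w2 leaves); pivot element 3.
Pivot on row 2; the obj-row RHS becomes 0 − (-2)·2 = 4.
Next entering variable (most negative obj-row entry -14/3): x.
Ratio test on column x — row 1: entry -17/3 ≤ 0; row 2: 2/(5/3) = 6/5. Minimum is 6/5 at row 2 (y leaves); pivot element 5/3.
After the second pivot the obj-row RHS is 4 − (-14/3)·(6/5) = 48/5.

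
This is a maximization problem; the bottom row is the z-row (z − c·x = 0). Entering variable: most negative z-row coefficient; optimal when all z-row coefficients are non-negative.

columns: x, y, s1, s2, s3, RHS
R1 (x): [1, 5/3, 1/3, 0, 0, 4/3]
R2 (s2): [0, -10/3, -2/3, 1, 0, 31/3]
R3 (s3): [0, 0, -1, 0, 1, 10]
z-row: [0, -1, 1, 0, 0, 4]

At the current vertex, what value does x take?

4/3

x is basic (row 1); its value is the RHS of that row, 4/3.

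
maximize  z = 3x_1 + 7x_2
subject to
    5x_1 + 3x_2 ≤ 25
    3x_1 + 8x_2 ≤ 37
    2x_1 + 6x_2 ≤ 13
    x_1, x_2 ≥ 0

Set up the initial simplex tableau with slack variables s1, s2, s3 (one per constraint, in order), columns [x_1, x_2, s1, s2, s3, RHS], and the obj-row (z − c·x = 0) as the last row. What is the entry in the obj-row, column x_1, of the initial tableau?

-3

The obj-row carries the negated objective coefficients: the x_1 entry is -3.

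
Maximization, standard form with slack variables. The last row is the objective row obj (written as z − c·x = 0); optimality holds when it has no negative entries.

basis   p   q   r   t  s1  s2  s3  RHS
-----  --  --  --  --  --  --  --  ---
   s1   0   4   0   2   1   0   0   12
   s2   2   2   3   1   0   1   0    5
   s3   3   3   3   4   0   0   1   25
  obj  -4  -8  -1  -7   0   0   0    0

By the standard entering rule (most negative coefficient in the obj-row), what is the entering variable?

Negative obj-row entries: p: -4, q: -8, r: -1, t: -7.
The most negative is -8 in column q, so q enters.

q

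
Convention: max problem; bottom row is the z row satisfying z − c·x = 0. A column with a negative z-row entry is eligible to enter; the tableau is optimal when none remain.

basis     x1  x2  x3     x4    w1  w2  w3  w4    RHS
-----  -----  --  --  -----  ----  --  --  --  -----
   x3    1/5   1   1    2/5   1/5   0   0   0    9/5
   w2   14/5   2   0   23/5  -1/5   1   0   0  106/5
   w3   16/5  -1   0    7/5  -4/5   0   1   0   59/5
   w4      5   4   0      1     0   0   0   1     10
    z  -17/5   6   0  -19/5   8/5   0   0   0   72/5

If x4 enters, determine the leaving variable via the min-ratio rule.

Column x4 entries and ratios — x3: (9/5)/(2/5) = 9/2; w2: (106/5)/(23/5) = 106/23; w3: (59/5)/(7/5) = 59/7; w4: 10/1 = 10.
Smallest ratio is 9/2 in the row of x3, so x3 leaves.

x3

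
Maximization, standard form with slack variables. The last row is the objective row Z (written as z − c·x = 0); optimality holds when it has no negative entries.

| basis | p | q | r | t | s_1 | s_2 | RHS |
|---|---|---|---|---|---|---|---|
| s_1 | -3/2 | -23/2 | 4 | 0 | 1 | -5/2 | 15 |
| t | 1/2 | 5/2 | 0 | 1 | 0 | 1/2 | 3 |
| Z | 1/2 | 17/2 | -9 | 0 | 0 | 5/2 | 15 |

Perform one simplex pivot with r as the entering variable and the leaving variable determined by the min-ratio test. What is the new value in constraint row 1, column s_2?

-5/8

Ratio test on column r — row 1: 15/4 = 15/4; row 2: entry 0 ≤ 0. Minimum is 15/4 at row 1 (s_1 leaves); pivot element 4.
Divide row 1 by 4; eliminate column r from the other rows.
In the new row 1, the s_2 entry is the old entry divided by the pivot: (-5/2)/4 = -5/8.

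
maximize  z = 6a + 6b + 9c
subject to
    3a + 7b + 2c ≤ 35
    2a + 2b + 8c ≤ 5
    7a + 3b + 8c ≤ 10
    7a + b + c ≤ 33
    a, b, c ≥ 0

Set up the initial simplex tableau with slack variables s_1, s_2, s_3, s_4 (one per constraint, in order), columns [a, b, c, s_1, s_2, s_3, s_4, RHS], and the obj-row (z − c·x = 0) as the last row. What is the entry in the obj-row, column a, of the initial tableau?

-6

The obj-row carries the negated objective coefficients: the a entry is -6.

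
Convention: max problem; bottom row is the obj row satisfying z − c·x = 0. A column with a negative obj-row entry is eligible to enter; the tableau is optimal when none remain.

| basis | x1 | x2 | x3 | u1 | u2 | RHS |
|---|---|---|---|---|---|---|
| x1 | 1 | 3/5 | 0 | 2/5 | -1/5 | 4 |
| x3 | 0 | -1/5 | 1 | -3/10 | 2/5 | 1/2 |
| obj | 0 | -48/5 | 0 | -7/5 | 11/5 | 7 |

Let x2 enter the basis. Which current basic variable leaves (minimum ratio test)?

Column x2 entries and ratios — x1: 4/(3/5) = 20/3; x3: -1/5 ≤ 0, skip.
Smallest ratio is 20/3 in the row of x1, so x1 leaves.

x1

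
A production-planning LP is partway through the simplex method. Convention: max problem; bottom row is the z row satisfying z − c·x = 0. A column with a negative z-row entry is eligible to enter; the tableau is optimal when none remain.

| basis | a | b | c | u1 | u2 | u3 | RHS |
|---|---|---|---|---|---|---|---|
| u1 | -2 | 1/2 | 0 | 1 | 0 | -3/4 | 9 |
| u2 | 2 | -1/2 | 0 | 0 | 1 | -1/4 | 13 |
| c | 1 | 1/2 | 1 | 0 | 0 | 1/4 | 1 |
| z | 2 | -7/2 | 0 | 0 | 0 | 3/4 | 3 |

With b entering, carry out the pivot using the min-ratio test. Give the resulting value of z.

10

Ratio test on column b — row 1: 9/(1/2) = 18; row 2: entry -1/2 ≤ 0; row 3: 1/(1/2) = 2. Minimum is 2 at row 3 (c leaves); pivot element 1/2.
Pivot on row 3; the z-row RHS becomes 3 − (-7/2)·2 = 10.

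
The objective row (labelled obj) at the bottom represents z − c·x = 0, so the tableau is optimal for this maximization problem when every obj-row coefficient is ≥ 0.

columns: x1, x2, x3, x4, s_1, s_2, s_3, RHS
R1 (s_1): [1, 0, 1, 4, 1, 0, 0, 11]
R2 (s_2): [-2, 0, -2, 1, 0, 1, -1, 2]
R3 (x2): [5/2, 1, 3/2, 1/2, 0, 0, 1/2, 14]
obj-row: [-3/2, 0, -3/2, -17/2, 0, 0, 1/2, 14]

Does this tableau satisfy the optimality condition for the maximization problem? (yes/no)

no

The obj-row has a negative entry -17/2 in column x4, so it is not optimal.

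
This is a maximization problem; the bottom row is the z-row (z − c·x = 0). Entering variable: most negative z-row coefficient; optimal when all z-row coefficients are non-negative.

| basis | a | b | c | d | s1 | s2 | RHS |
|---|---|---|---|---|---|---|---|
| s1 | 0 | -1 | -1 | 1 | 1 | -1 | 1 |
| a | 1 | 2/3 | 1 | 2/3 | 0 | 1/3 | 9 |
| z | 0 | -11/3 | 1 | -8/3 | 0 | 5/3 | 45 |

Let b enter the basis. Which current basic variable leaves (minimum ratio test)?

Column b entries and ratios — s1: -1 ≤ 0, skip; a: 9/(2/3) = 27/2.
Smallest ratio is 27/2 in the row of a, so a leaves.

a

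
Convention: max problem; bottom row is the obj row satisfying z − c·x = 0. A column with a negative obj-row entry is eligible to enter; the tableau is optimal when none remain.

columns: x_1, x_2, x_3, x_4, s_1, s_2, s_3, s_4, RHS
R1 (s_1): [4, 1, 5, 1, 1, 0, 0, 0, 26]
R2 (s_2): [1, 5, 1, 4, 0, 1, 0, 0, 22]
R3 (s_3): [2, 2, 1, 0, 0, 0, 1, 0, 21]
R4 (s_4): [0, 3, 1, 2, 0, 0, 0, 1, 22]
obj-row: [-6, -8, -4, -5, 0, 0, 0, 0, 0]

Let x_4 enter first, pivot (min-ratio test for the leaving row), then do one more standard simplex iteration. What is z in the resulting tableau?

802/15

Ratio test on column x_4 — row 1: 26/1 = 26; row 2: 22/4 = 11/2; row 3: entry 0 ≤ 0; row 4: 22/2 = 11. Minimum is 11/2 at row 2 (s_2 leaves); pivot element 4.
Pivot on row 2; the obj-row RHS becomes 0 − (-5)·(11/2) = 55/2.
Next entering variable (most negative obj-row entry -19/4): x_1.
Ratio test on column x_1 — row 1: (41/2)/(15/4) = 82/15; row 2: (11/2)/(1/4) = 22; row 3: 21/2 = 21/2; row 4: entry -1/2 ≤ 0. Minimum is 82/15 at row 1 (s_1 leaves); pivot element 15/4.
After the second pivot the obj-row RHS is 55/2 − (-19/4)·(82/15) = 802/15.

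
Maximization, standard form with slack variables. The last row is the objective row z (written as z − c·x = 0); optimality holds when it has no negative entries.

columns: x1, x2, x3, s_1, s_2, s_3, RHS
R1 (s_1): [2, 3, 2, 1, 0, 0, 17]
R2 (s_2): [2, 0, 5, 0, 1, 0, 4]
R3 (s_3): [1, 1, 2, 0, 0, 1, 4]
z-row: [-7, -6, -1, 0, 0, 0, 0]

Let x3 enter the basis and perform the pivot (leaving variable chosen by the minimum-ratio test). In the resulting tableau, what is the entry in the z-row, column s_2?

Ratio test on column x3 — row 1: 17/2 = 17/2; row 2: 4/5 = 4/5; row 3: 4/2 = 2. Minimum is 4/5 at row 2 (s_2 leaves); pivot element 5.
Divide row 2 by 5; eliminate column x3 from the other rows.
z-row update in column s_2: 0 − (-1)·(1/5) = 1/5.

1/5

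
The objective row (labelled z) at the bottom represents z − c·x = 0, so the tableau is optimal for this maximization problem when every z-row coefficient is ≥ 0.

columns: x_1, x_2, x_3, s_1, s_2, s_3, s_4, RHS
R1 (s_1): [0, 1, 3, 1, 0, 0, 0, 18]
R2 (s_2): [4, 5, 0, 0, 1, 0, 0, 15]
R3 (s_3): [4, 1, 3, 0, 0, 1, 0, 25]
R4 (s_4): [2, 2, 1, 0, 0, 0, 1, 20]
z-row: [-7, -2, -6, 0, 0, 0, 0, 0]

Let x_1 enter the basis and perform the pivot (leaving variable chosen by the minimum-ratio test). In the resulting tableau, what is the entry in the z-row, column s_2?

Ratio test on column x_1 — row 1: entry 0 ≤ 0; row 2: 15/4 = 15/4; row 3: 25/4 = 25/4; row 4: 20/2 = 10. Minimum is 15/4 at row 2 (s_2 leaves); pivot element 4.
Divide row 2 by 4; eliminate column x_1 from the other rows.
z-row update in column s_2: 0 − (-7)·(1/4) = 7/4.

7/4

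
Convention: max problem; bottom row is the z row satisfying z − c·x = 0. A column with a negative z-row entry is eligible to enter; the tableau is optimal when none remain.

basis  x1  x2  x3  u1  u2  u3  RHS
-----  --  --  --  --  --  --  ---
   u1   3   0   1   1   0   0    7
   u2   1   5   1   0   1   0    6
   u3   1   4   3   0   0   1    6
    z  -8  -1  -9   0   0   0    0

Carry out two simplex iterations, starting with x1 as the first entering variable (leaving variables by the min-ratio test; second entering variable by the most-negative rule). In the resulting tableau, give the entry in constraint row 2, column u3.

-1/4

Ratio test on column x1 — row 1: 7/3 = 7/3; row 2: 6/1 = 6; row 3: 6/1 = 6. Minimum is 7/3 at row 1 (u1 leaves); pivot element 3.
Divide row 1 by 3; eliminate column x1 from the other rows.
Second iteration: most negative z-row entry is -19/3 in column x3, so x3 enters.
Ratio test on column x3 — row 1: (7/3)/(1/3) = 7; row 2: (11/3)/(2/3) = 11/2; row 3: (11/3)/(8/3) = 11/8. Minimum is 11/8 at row 3 (u3 leaves); pivot element 8/3.
Divide row 3 by 8/3; eliminate column x3 from the other rows.
After both pivots, the entry at constraint row 2, column u3 is -1/4.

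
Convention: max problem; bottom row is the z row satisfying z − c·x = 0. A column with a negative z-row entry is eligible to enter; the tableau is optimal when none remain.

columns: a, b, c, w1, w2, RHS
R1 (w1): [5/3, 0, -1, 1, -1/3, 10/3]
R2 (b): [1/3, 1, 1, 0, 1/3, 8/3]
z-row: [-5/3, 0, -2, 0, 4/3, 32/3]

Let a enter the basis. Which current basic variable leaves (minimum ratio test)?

Column a entries and ratios — w1: (10/3)/(5/3) = 2; b: (8/3)/(1/3) = 8.
Smallest ratio is 2 in the row of w1, so w1 leaves.

w1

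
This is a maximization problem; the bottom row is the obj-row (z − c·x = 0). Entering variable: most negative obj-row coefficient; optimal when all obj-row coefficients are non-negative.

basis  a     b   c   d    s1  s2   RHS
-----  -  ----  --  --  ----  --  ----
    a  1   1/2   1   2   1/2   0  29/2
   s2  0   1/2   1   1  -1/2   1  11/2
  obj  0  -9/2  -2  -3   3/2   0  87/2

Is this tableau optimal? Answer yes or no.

no

The obj-row has a negative entry -9/2 in column b, so it is not optimal.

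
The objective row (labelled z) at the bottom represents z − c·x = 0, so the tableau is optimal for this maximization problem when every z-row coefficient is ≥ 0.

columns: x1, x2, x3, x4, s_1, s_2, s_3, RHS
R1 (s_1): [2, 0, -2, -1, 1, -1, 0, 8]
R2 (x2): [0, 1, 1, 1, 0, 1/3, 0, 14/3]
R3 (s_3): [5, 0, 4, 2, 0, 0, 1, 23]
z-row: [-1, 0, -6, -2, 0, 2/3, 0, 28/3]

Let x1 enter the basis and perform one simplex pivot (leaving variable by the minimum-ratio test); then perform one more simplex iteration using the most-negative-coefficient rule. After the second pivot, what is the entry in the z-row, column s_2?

Ratio test on column x1 — row 1: 8/2 = 4; row 2: entry 0 ≤ 0; row 3: 23/5 = 23/5. Minimum is 4 at row 1 (s_1 leaves); pivot element 2.
Divide row 1 by 2; eliminate column x1 from the other rows.
Second iteration: most negative z-row entry is -7 in column x3, so x3 enters.
Ratio test on column x3 — row 1: entry -1 ≤ 0; row 2: (14/3)/1 = 14/3; row 3: 3/9 = 1/3. Minimum is 1/3 at row 3 (s_3 leaves); pivot element 9.
Divide row 3 by 9; eliminate column x3 from the other rows.
After both pivots, the entry at the z-row, column s_2 is 19/9.

19/9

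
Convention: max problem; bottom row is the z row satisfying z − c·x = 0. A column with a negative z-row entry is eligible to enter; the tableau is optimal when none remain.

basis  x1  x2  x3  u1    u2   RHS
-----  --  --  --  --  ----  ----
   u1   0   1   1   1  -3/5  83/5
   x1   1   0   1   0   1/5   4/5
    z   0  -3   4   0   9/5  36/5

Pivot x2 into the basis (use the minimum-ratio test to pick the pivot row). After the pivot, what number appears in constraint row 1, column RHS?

83/5

Ratio test on column x2 — row 1: (83/5)/1 = 83/5; row 2: entry 0 ≤ 0. Minimum is 83/5 at row 1 (u1 leaves); pivot element 1.
Divide row 1 by 1; eliminate column x2 from the other rows.
In the new row 1, the RHS entry is the old entry divided by the pivot: (83/5)/1 = 83/5.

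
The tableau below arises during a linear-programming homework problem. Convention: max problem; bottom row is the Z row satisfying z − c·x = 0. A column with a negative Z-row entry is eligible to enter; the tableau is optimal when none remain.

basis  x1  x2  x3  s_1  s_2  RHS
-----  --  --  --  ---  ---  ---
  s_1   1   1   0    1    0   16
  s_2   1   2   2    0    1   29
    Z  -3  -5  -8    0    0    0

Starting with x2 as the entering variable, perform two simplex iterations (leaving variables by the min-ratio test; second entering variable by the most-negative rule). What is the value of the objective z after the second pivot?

116

Ratio test on column x2 — row 1: 16/1 = 16; row 2: 29/2 = 29/2. Minimum is 29/2 at row 2 (s_2 leaves); pivot element 2.
Pivot on row 2; the Z-row RHS becomes 0 − (-5)·(29/2) = 145/2.
Next entering variable (most negative Z-row entry -3): x3.
Ratio test on column x3 — row 1: entry -1 ≤ 0; row 2: (29/2)/1 = 29/2. Minimum is 29/2 at row 2 (x2 leaves); pivot element 1.
After the second pivot the Z-row RHS is 145/2 − (-3)·(29/2) = 116.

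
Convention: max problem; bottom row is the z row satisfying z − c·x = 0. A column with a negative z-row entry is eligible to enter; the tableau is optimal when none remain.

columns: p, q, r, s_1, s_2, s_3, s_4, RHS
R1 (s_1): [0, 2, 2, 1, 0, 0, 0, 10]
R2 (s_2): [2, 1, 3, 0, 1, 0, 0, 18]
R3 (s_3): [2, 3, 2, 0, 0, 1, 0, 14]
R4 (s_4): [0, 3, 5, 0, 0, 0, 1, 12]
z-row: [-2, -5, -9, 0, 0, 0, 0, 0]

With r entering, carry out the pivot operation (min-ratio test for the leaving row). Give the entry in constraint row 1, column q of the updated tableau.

4/5

Ratio test on column r — row 1: 10/2 = 5; row 2: 18/3 = 6; row 3: 14/2 = 7; row 4: 12/5 = 12/5. Minimum is 12/5 at row 4 (s_4 leaves); pivot element 5.
Divide row 4 by 5; eliminate column r from the other rows.
Row 1 update in column q: 2 − 2·(3/5) = 4/5.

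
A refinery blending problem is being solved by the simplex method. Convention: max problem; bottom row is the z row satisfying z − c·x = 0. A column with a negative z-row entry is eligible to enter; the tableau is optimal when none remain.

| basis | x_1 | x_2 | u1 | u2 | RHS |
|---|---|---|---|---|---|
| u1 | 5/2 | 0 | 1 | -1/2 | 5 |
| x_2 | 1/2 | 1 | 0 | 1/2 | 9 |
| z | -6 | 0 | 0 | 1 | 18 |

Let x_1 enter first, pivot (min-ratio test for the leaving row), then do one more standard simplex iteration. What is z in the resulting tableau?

98/3

Ratio test on column x_1 — row 1: 5/(5/2) = 2; row 2: 9/(1/2) = 18. Minimum is 2 at row 1 (u1 leaves); pivot element 5/2.
Pivot on row 1; the z-row RHS becomes 18 − (-6)·2 = 30.
Next entering variable (most negative z-row entry -1/5): u2.
Ratio test on column u2 — row 1: entry -1/5 ≤ 0; row 2: 8/(3/5) = 40/3. Minimum is 40/3 at row 2 (x_2 leaves); pivot element 3/5.
After the second pivot the z-row RHS is 30 − (-1/5)·(40/3) = 98/3.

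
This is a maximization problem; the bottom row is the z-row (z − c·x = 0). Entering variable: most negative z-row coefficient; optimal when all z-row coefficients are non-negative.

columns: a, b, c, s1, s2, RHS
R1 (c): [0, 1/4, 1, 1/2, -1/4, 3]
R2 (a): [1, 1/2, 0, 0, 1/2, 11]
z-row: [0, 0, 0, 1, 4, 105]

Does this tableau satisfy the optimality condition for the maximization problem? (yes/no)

yes

Every z-row coefficient is ≥ 0, so the tableau is optimal.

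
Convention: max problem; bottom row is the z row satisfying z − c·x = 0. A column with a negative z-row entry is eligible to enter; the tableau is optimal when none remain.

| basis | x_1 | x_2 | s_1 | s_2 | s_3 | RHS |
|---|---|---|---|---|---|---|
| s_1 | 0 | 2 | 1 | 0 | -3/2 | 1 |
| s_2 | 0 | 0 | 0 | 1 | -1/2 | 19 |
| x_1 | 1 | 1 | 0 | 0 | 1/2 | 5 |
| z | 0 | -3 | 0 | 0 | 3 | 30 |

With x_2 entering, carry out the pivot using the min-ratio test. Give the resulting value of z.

63/2

Ratio test on column x_2 — row 1: 1/2 = 1/2; row 2: entry 0 ≤ 0; row 3: 5/1 = 5. Minimum is 1/2 at row 1 (s_1 leaves); pivot element 2.
Pivot on row 1; the z-row RHS becomes 30 − (-3)·(1/2) = 63/2.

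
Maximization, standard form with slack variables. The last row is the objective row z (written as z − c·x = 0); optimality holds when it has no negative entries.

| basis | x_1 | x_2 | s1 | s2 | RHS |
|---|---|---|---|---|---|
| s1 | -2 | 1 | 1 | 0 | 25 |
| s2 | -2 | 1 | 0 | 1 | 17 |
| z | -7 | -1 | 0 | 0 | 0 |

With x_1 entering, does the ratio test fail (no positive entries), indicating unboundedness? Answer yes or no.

Every constraint-row entry in column x_1 is ≤ 0, so increasing x_1 is unbounded.

yes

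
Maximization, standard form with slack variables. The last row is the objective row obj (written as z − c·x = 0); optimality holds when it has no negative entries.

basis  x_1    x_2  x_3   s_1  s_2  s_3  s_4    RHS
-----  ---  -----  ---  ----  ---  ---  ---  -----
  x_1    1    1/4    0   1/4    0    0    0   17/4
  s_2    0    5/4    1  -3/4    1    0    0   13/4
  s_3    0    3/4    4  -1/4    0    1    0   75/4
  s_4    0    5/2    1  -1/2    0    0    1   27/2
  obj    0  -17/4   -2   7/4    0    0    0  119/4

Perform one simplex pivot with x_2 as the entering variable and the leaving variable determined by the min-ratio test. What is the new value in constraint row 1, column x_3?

-1/5

Ratio test on column x_2 — row 1: (17/4)/(1/4) = 17; row 2: (13/4)/(5/4) = 13/5; row 3: (75/4)/(3/4) = 25; row 4: (27/2)/(5/2) = 27/5. Minimum is 13/5 at row 2 (s_2 leaves); pivot element 5/4.
Divide row 2 by 5/4; eliminate column x_2 from the other rows.
Row 1 update in column x_3: 0 − (1/4)·(4/5) = -1/5.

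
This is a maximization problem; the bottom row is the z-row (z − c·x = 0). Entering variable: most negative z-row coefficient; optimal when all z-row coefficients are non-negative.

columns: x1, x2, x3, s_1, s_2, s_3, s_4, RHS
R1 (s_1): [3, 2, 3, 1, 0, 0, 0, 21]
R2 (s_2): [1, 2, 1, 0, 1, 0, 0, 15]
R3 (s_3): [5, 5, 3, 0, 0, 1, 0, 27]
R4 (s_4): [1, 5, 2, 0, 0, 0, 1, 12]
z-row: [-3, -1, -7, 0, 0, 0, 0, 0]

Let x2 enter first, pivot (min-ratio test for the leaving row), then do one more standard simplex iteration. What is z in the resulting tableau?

Ratio test on column x2 — row 1: 21/2 = 21/2; row 2: 15/2 = 15/2; row 3: 27/5 = 27/5; row 4: 12/5 = 12/5. Minimum is 12/5 at row 4 (s_4 leaves); pivot element 5.
Pivot on row 4; the z-row RHS becomes 0 − (-1)·(12/5) = 12/5.
Next entering variable (most negative z-row entry -33/5): x3.
Ratio test on column x3 — row 1: (81/5)/(11/5) = 81/11; row 2: (51/5)/(1/5) = 51; row 3: 15/1 = 15; row 4: (12/5)/(2/5) = 6. Minimum is 6 at row 4 (x2 leaves); pivot element 2/5.
After the second pivot the z-row RHS is 12/5 − (-33/5)·6 = 42.

42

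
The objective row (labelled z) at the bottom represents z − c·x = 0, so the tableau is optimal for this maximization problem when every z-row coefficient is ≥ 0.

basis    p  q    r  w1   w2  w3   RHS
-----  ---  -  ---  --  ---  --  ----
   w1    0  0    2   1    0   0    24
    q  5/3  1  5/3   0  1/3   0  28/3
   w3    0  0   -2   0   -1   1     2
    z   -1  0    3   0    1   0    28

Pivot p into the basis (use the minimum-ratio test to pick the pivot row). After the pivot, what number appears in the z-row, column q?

3/5

Ratio test on column p — row 1: entry 0 ≤ 0; row 2: (28/3)/(5/3) = 28/5; row 3: entry 0 ≤ 0. Minimum is 28/5 at row 2 (q leaves); pivot element 5/3.
Divide row 2 by 5/3; eliminate column p from the other rows.
z-row update in column q: 0 − (-1)·(3/5) = 3/5.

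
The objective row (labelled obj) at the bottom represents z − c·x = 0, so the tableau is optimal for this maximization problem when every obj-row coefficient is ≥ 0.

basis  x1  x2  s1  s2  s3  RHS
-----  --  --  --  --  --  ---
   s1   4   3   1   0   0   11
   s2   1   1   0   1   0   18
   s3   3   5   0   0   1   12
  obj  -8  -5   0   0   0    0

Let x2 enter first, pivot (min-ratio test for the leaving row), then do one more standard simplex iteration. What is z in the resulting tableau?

Ratio test on column x2 — row 1: 11/3 = 11/3; row 2: 18/1 = 18; row 3: 12/5 = 12/5. Minimum is 12/5 at row 3 (s3 leaves); pivot element 5.
Pivot on row 3; the obj-row RHS becomes 0 − (-5)·(12/5) = 12.
Next entering variable (most negative obj-row entry -5): x1.
Ratio test on column x1 — row 1: (19/5)/(11/5) = 19/11; row 2: (78/5)/(2/5) = 39; row 3: (12/5)/(3/5) = 4. Minimum is 19/11 at row 1 (s1 leaves); pivot element 11/5.
After the second pivot the obj-row RHS is 12 − (-5)·(19/11) = 227/11.

227/11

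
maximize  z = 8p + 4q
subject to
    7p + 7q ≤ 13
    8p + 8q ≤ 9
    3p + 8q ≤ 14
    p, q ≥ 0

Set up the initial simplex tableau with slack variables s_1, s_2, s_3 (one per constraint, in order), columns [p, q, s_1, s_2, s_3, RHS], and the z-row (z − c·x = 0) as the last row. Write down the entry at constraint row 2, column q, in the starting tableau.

8

Constraint 2 has coefficient 8 on q.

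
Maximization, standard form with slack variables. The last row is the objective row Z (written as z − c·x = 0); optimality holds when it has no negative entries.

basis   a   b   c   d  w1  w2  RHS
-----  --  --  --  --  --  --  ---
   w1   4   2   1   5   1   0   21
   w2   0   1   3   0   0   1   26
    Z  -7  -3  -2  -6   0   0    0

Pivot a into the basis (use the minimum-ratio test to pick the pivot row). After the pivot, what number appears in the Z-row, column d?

11/4

Ratio test on column a — row 1: 21/4 = 21/4; row 2: entry 0 ≤ 0. Minimum is 21/4 at row 1 (w1 leaves); pivot element 4.
Divide row 1 by 4; eliminate column a from the other rows.
Z-row update in column d: -6 − (-7)·(5/4) = 11/4.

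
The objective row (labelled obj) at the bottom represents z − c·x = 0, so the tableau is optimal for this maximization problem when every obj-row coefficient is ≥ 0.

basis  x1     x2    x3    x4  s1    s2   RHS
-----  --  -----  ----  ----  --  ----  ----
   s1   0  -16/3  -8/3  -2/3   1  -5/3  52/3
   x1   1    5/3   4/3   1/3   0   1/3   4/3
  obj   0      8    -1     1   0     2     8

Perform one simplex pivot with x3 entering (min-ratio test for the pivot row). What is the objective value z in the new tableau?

Ratio test on column x3 — row 1: entry -8/3 ≤ 0; row 2: (4/3)/(4/3) = 1. Minimum is 1 at row 2 (x1 leaves); pivot element 4/3.
Pivot on row 2; the obj-row RHS becomes 8 − (-1)·1 = 9.

9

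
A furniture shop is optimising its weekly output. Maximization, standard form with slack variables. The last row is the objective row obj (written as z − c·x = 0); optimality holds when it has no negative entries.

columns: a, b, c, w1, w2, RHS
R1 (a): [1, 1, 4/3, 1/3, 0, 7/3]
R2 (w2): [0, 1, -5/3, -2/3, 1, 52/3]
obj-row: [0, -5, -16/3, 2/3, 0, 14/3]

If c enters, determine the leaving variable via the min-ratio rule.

a

Column c entries and ratios — a: (7/3)/(4/3) = 7/4; w2: -5/3 ≤ 0, skip.
Smallest ratio is 7/4 in the row of a, so a leaves.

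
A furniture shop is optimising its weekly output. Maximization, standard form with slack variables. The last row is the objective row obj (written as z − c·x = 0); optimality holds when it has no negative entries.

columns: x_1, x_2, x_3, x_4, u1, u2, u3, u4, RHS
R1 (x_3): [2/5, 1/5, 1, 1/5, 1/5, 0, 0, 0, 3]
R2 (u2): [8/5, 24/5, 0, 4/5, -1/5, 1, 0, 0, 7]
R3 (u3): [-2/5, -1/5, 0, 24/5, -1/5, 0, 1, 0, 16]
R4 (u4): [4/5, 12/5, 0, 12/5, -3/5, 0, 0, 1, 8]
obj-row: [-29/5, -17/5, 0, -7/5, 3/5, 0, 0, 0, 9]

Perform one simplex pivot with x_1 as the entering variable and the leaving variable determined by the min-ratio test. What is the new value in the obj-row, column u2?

Ratio test on column x_1 — row 1: 3/(2/5) = 15/2; row 2: 7/(8/5) = 35/8; row 3: entry -2/5 ≤ 0; row 4: 8/(4/5) = 10. Minimum is 35/8 at row 2 (u2 leaves); pivot element 8/5.
Divide row 2 by 8/5; eliminate column x_1 from the other rows.
obj-row update in column u2: 0 − (-29/5)·(5/8) = 29/8.

29/8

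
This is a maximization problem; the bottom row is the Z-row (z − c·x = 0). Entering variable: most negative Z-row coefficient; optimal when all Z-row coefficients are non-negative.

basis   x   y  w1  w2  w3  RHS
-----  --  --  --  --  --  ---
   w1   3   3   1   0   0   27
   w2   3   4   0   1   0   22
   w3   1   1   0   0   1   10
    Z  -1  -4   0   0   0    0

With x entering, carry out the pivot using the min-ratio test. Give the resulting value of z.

22/3

Ratio test on column x — row 1: 27/3 = 9; row 2: 22/3 = 22/3; row 3: 10/1 = 10. Minimum is 22/3 at row 2 (w2 leaves); pivot element 3.
Pivot on row 2; the Z-row RHS becomes 0 − (-1)·(22/3) = 22/3.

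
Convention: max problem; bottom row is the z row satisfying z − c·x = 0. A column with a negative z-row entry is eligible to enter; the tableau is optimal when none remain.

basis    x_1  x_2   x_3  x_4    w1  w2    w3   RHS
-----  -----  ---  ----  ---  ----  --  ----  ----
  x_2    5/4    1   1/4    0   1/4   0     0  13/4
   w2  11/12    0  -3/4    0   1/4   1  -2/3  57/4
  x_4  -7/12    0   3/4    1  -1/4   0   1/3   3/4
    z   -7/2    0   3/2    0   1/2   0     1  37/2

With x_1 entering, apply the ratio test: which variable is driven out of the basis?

Column x_1 entries and ratios — x_2: (13/4)/(5/4) = 13/5; w2: (57/4)/(11/12) = 171/11; x_4: -7/12 ≤ 0, skip.
Smallest ratio is 13/5 in the row of x_2, so x_2 leaves.

x_2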